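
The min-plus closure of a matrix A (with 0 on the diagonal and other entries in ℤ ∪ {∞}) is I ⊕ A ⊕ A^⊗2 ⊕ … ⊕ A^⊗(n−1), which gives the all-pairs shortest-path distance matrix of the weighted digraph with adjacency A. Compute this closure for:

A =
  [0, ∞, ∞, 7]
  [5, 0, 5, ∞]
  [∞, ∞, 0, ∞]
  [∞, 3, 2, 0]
Closure =
  [0, 10, 9, 7]
  [5, 0, 5, 12]
  [∞, ∞, 0, ∞]
  [8, 3, 2, 0]

This is the Floyd-Warshall all-pairs shortest-path computation. For each intermediate vertex k = 0, 1, …, 3, update dist[i][j] ← min(dist[i][j], dist[i][k] + dist[k][j]). The final matrix gives, for each (i, j), the minimum total weight of any directed path from i to j (possibly empty when i = j).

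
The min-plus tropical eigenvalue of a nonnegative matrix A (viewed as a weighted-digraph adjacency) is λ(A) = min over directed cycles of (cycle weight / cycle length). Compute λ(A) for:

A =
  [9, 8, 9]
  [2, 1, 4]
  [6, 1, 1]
λ(A) = 1

Enumerate directed cycles and compute their means (weight / length). Sample:
  cycle 0 → 0: weight = 9, length = 1, mean = 9/1 ≈ 9.000
  cycle 1 → 1: weight = 1, length = 1, mean = 1/1 ≈ 1.000
  cycle 2 → 2: weight = 1, length = 1, mean = 1/1 ≈ 1.000
  cycle 0 → 1 → 0: weight = 10, length = 2, mean = 10/2 ≈ 5.000
  cycle 0 → 2 → 0: weight = 15, length = 2, mean = 15/2 ≈ 7.500
  cycle 1 → 0 → 1: weight = 10, length = 2, mean = 10/2 ≈ 5.000
Minimum mean = 1.000, attained e.g. along the cycle 1 → 1 with weight 1 and length 1. So λ(A) = 1/1 = 1.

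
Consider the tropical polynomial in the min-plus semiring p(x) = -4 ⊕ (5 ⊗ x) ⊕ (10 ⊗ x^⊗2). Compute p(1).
p(1) = -4

A tropical monomial a ⊗ x^⊗i evaluates to a + i · x. Evaluating each term at x = 1:
  Term 0 contributes -4 + 0 · 1 = -4
  Term 1 contributes 5 + 1 · 1 = 6
  Term 2 contributes 10 + 2 · 1 = 12
p(1) = ⊕ of these = min[-4, 6, 12] = -4.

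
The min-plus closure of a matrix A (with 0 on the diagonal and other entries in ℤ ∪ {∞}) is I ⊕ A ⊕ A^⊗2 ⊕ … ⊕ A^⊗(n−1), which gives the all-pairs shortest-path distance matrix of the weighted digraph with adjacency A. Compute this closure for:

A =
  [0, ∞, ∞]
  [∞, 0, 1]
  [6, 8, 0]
Closure =
  [0, ∞, ∞]
  [7, 0, 1]
  [6, 8, 0]

This is the Floyd-Warshall all-pairs shortest-path computation. For each intermediate vertex k = 0, 1, …, 2, update dist[i][j] ← min(dist[i][j], dist[i][k] + dist[k][j]). The final matrix gives, for each (i, j), the minimum total weight of any directed path from i to j (possibly empty when i = j).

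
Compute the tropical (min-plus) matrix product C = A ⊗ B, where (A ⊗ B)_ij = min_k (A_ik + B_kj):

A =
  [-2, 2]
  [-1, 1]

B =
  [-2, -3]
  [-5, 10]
A ⊗ B =
  [-4, -5]
  [-4, -4]

Apply the min-plus product entry-by-entry:
  C[0][0] = min over k of (A[0][0] + B[0][0] = -2 + -2 = -4, A[0][1] + B[1][0] = 2 + -5 = -3) = -4 (attained at k = 0)
  C[0][1] = min over k of (A[0][0] + B[0][1] = -2 + -3 = -5, A[0][1] + B[1][1] = 2 + 10 = 12) = -5 (attained at k = 0)
  C[1][0] = min over k of (A[1][0] + B[0][0] = -1 + -2 = -3, A[1][1] + B[1][0] = 1 + -5 = -4) = -4 (attained at k = 1)
  C[1][1] = min over k of (A[1][0] + B[0][1] = -1 + -3 = -4, A[1][1] + B[1][1] = 1 + 10 = 11) = -4 (attained at k = 0)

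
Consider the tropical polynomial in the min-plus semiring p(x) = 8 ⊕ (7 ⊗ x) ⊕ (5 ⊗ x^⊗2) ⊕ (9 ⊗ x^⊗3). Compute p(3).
p(3) = 8

A tropical monomial a ⊗ x^⊗i evaluates to a + i · x. Evaluating each term at x = 3:
  Term 0 contributes 8 + 0 · 3 = 8
  Term 1 contributes 7 + 1 · 3 = 10
  Term 2 contributes 5 + 2 · 3 = 11
  Term 3 contributes 9 + 3 · 3 = 18
p(3) = ⊕ of these = min[8, 10, 11, 18] = 8.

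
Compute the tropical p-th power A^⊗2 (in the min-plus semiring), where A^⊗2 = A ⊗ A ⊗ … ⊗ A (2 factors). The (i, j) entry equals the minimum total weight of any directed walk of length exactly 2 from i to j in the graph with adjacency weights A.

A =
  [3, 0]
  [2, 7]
A^⊗2 =
  [2, 3]
  [5, 2]

Each entry (A^⊗2)_ij equals the minimum over all length-2 walks i = v_0 → v_1 → … → v_2 = j of Σ_t A[v_t][v_{t+1}]. For example, for (i, j) = (0, 1) we minimise over 2 possible intermediate vertex sequences; the minimum is 3, attained along the walk 0 → 0 → 1.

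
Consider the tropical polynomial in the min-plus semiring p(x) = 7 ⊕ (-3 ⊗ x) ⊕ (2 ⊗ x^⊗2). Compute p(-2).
p(-2) = -5

A tropical monomial a ⊗ x^⊗i evaluates to a + i · x. Evaluating each term at x = -2:
  Term 0 contributes 7 + 0 · -2 = 7
  Term 1 contributes -3 + 1 · -2 = -5
  Term 2 contributes 2 + 2 · -2 = -2
p(-2) = ⊕ of these = min[7, -5, -2] = -5.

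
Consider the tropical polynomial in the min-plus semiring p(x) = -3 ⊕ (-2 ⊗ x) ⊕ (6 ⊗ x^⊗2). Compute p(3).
p(3) = -3

A tropical monomial a ⊗ x^⊗i evaluates to a + i · x. Evaluating each term at x = 3:
  Term 0 contributes -3 + 0 · 3 = -3
  Term 1 contributes -2 + 1 · 3 = 1
  Term 2 contributes 6 + 2 · 3 = 12
p(3) = ⊕ of these = min[-3, 1, 12] = -3.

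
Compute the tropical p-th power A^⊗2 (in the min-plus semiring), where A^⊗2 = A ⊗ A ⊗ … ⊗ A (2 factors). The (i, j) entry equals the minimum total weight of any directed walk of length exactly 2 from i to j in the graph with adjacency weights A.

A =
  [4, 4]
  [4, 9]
A^⊗2 =
  [8, 8]
  [8, 8]

Each entry (A^⊗2)_ij equals the minimum over all length-2 walks i = v_0 → v_1 → … → v_2 = j of Σ_t A[v_t][v_{t+1}]. For example, for (i, j) = (0, 1) we minimise over 2 possible intermediate vertex sequences; the minimum is 8, attained along the walk 0 → 0 → 1.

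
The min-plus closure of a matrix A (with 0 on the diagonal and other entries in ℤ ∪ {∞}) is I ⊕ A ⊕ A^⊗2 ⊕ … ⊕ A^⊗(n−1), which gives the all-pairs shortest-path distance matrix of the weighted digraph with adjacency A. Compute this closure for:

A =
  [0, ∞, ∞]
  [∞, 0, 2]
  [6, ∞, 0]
Closure =
  [0, ∞, ∞]
  [8, 0, 2]
  [6, ∞, 0]

This is the Floyd-Warshall all-pairs shortest-path computation. For each intermediate vertex k = 0, 1, …, 2, update dist[i][j] ← min(dist[i][j], dist[i][k] + dist[k][j]). The final matrix gives, for each (i, j), the minimum total weight of any directed path from i to j (possibly empty when i = j).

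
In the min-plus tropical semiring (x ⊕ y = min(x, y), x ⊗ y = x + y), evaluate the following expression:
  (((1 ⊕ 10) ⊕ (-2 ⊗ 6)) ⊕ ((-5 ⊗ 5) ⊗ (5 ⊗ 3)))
(((1 ⊕ 10) ⊕ (-2 ⊗ 6)) ⊕ ((-5 ⊗ 5) ⊗ (5 ⊗ 3))) = 1

Expand innermost to outermost. Recall ⊕ takes the minimum of its arguments and ⊗ takes their sum. Working out the expression (((1 ⊕ 10) ⊕ (-2 ⊗ 6)) ⊕ ((-5 ⊗ 5) ⊗ (5 ⊗ 3))) gives 1.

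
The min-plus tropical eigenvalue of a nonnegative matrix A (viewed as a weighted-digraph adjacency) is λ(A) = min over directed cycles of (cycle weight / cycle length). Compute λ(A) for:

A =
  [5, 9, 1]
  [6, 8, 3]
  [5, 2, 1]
λ(A) = 1

Enumerate directed cycles and compute their means (weight / length). Sample:
  cycle 0 → 0: weight = 5, length = 1, mean = 5/1 ≈ 5.000
  cycle 1 → 1: weight = 8, length = 1, mean = 8/1 ≈ 8.000
  cycle 2 → 2: weight = 1, length = 1, mean = 1/1 ≈ 1.000
  cycle 0 → 1 → 0: weight = 15, length = 2, mean = 15/2 ≈ 7.500
  cycle 0 → 2 → 0: weight = 6, length = 2, mean = 6/2 ≈ 3.000
  cycle 1 → 0 → 1: weight = 15, length = 2, mean = 15/2 ≈ 7.500
Minimum mean = 1.000, attained e.g. along the cycle 2 → 2 with weight 1 and length 1. So λ(A) = 1/1 = 1.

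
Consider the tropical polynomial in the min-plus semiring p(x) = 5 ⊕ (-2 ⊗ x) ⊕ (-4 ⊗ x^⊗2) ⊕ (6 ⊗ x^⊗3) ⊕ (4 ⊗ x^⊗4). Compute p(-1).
p(-1) = -6

A tropical monomial a ⊗ x^⊗i evaluates to a + i · x. Evaluating each term at x = -1:
  Term 0 contributes 5 + 0 · -1 = 5
  Term 1 contributes -2 + 1 · -1 = -3
  Term 2 contributes -4 + 2 · -1 = -6
  Term 3 contributes 6 + 3 · -1 = 3
  Term 4 contributes 4 + 4 · -1 = 0
p(-1) = ⊕ of these = min[5, -3, -6, 3, 0] = -6.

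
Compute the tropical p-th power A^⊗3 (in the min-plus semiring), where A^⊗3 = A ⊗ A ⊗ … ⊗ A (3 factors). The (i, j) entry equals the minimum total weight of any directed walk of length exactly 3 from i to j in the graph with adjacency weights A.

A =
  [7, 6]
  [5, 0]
A^⊗3 =
  [11, 6]
  [5, 0]

Each entry (A^⊗3)_ij equals the minimum over all length-3 walks i = v_0 → v_1 → … → v_3 = j of Σ_t A[v_t][v_{t+1}]. For example, for (i, j) = (0, 1) we minimise over 4 possible intermediate vertex sequences; the minimum is 6, attained along the walk 0 → 1 → 1 → 1.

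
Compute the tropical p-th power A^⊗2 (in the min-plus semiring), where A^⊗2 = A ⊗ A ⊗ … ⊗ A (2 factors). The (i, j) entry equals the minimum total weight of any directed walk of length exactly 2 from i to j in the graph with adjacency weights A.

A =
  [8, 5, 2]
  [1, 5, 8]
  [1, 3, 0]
A^⊗2 =
  [3, 5, 2]
  [6, 6, 3]
  [1, 3, 0]

Each entry (A^⊗2)_ij equals the minimum over all length-2 walks i = v_0 → v_1 → … → v_2 = j of Σ_t A[v_t][v_{t+1}]. For example, for (i, j) = (0, 2) we minimise over 3 possible intermediate vertex sequences; the minimum is 2, attained along the walk 0 → 2 → 2.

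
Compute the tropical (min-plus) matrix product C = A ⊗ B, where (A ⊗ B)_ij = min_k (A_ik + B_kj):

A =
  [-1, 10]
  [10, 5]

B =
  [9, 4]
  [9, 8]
A ⊗ B =
  [8, 3]
  [14, 13]

Apply the min-plus product entry-by-entry:
  C[0][0] = min over k of (A[0][0] + B[0][0] = -1 + 9 = 8, A[0][1] + B[1][0] = 10 + 9 = 19) = 8 (attained at k = 0)
  C[0][1] = min over k of (A[0][0] + B[0][1] = -1 + 4 = 3, A[0][1] + B[1][1] = 10 + 8 = 18) = 3 (attained at k = 0)
  C[1][0] = min over k of (A[1][0] + B[0][0] = 10 + 9 = 19, A[1][1] + B[1][0] = 5 + 9 = 14) = 14 (attained at k = 1)
  C[1][1] = min over k of (A[1][0] + B[0][1] = 10 + 4 = 14, A[1][1] + B[1][1] = 5 + 8 = 13) = 13 (attained at k = 1)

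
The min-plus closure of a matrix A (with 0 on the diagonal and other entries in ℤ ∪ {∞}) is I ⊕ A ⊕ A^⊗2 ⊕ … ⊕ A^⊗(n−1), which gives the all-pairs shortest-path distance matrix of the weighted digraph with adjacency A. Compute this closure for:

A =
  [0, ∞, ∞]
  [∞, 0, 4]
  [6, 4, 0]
Closure =
  [0, ∞, ∞]
  [10, 0, 4]
  [6, 4, 0]

This is the Floyd-Warshall all-pairs shortest-path computation. For each intermediate vertex k = 0, 1, …, 2, update dist[i][j] ← min(dist[i][j], dist[i][k] + dist[k][j]). The final matrix gives, for each (i, j), the minimum total weight of any directed path from i to j (possibly empty when i = j).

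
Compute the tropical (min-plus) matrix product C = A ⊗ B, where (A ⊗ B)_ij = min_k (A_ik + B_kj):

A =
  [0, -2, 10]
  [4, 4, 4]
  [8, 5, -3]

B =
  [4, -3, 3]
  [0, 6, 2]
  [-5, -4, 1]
A ⊗ B =
  [-2, -3, 0]
  [-1, 0, 5]
  [-8, -7, -2]

Apply the min-plus product entry-by-entry:
  C[0][0] = min over k of (A[0][0] + B[0][0] = 0 + 4 = 4, A[0][1] + B[1][0] = -2 + 0 = -2, A[0][2] + B[2][0] = 10 + -5 = 5) = -2 (attained at k = 1)
  C[0][1] = min over k of (A[0][0] + B[0][1] = 0 + -3 = -3, A[0][1] + B[1][1] = -2 + 6 = 4, A[0][2] + B[2][1] = 10 + -4 = 6) = -3 (attained at k = 0)
  C[0][2] = min over k of (A[0][0] + B[0][2] = 0 + 3 = 3, A[0][1] + B[1][2] = -2 + 2 = 0, A[0][2] + B[2][2] = 10 + 1 = 11) = 0 (attained at k = 1)
  C[1][0] = min over k of (A[1][0] + B[0][0] = 4 + 4 = 8, A[1][1] + B[1][0] = 4 + 0 = 4, A[1][2] + B[2][0] = 4 + -5 = -1) = -1 (attained at k = 2)
  C[1][1] = min over k of (A[1][0] + B[0][1] = 4 + -3 = 1, A[1][1] + B[1][1] = 4 + 6 = 10, A[1][2] + B[2][1] = 4 + -4 = 0) = 0 (attained at k = 2)
  C[1][2] = min over k of (A[1][0] + B[0][2] = 4 + 3 = 7, A[1][1] + B[1][2] = 4 + 2 = 6, A[1][2] + B[2][2] = 4 + 1 = 5) = 5 (attained at k = 2)
  C[2][0] = min over k of (A[2][0] + B[0][0] = 8 + 4 = 12, A[2][1] + B[1][0] = 5 + 0 = 5, A[2][2] + B[2][0] = -3 + -5 = -8) = -8 (attained at k = 2)
  C[2][1] = min over k of (A[2][0] + B[0][1] = 8 + -3 = 5, A[2][1] + B[1][1] = 5 + 6 = 11, A[2][2] + B[2][1] = -3 + -4 = -7) = -7 (attained at k = 2)
  C[2][2] = min over k of (A[2][0] + B[0][2] = 8 + 3 = 11, A[2][1] + B[1][2] = 5 + 2 = 7, A[2][2] + B[2][2] = -3 + 1 = -2) = -2 (attained at k = 2)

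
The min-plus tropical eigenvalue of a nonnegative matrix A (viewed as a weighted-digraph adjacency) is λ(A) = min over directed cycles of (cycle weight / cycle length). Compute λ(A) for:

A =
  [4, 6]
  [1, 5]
λ(A) = 7/2

Enumerate directed cycles and compute their means (weight / length). Sample:
  cycle 0 → 0: weight = 4, length = 1, mean = 4/1 ≈ 4.000
  cycle 1 → 1: weight = 5, length = 1, mean = 5/1 ≈ 5.000
  cycle 0 → 1 → 0: weight = 7, length = 2, mean = 7/2 ≈ 3.500
  cycle 1 → 0 → 1: weight = 7, length = 2, mean = 7/2 ≈ 3.500
Minimum mean = 3.500, attained e.g. along the cycle 0 → 1 → 0 with weight 7 and length 2. So λ(A) = 7/2 = 7/2.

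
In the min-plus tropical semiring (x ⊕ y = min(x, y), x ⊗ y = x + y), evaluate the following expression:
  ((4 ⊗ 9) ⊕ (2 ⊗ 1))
((4 ⊗ 9) ⊕ (2 ⊗ 1)) = 3

Expand innermost to outermost. Recall ⊕ takes the minimum of its arguments and ⊗ takes their sum. Working out the expression ((4 ⊗ 9) ⊕ (2 ⊗ 1)) gives 3.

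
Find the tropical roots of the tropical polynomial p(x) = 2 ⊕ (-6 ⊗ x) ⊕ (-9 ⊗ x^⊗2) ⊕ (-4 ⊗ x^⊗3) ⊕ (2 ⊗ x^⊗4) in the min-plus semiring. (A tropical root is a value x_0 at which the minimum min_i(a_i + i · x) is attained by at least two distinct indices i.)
Roots: {-6, -5, 3, 8}

Each tropical root is a break point of the lower envelope of the lines y = a_i + i · x (there are 5 lines, with slopes 0, 1, ..., 4). Only the lines that attain the minimum somewhere contribute to roots; other lines are dominated. Here the surviving (envelope) indices are i = 4, i = 3, i = 2, i = 1, i = 0.
Intersections between consecutive envelope lines give the roots: for adjacent envelope indices i < j the intersection is x = (a_i − a_j) / (j − i). Reading off the sorted break points: {-6, -5, 3, 8}.
Verification: at each break x_0, at least two indices attain the minimum of min_i(a_i + i · x_0).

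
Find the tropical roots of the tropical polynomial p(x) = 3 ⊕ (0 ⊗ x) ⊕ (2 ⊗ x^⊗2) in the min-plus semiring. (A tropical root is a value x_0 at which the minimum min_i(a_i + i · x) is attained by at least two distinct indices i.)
Roots: {-2, 3}

Each tropical root is a break point of the lower envelope of the lines y = a_i + i · x (there are 3 lines, with slopes 0, 1, ..., 2). Only the lines that attain the minimum somewhere contribute to roots; other lines are dominated. Here the surviving (envelope) indices are i = 2, i = 1, i = 0.
Intersections between consecutive envelope lines give the roots: for adjacent envelope indices i < j the intersection is x = (a_i − a_j) / (j − i). Reading off the sorted break points: {-2, 3}.
Verification: at each break x_0, at least two indices attain the minimum of min_i(a_i + i · x_0).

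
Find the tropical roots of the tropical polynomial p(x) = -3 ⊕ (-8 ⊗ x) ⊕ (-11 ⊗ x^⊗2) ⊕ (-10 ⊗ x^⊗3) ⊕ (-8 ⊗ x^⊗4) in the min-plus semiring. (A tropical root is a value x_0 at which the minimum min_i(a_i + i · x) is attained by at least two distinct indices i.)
Roots: {-2, -1, 3, 5}

Each tropical root is a break point of the lower envelope of the lines y = a_i + i · x (there are 5 lines, with slopes 0, 1, ..., 4). Only the lines that attain the minimum somewhere contribute to roots; other lines are dominated. Here the surviving (envelope) indices are i = 4, i = 3, i = 2, i = 1, i = 0.
Intersections between consecutive envelope lines give the roots: for adjacent envelope indices i < j the intersection is x = (a_i − a_j) / (j − i). Reading off the sorted break points: {-2, -1, 3, 5}.
Verification: at each break x_0, at least two indices attain the minimum of min_i(a_i + i · x_0).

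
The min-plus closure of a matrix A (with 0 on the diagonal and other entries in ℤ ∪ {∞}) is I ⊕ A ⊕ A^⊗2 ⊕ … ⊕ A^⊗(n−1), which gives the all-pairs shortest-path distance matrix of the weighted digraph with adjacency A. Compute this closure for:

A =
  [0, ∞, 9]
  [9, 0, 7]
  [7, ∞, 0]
Closure =
  [0, ∞, 9]
  [9, 0, 7]
  [7, ∞, 0]

This is the Floyd-Warshall all-pairs shortest-path computation. For each intermediate vertex k = 0, 1, …, 2, update dist[i][j] ← min(dist[i][j], dist[i][k] + dist[k][j]). The final matrix gives, for each (i, j), the minimum total weight of any directed path from i to j (possibly empty when i = j).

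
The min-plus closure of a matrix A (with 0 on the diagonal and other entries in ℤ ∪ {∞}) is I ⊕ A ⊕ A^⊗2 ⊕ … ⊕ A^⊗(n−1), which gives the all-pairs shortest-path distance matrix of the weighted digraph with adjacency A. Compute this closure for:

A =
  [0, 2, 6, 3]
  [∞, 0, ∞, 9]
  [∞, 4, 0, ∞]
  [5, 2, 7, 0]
Closure =
  [0, 2, 6, 3]
  [14, 0, 16, 9]
  [18, 4, 0, 13]
  [5, 2, 7, 0]

This is the Floyd-Warshall all-pairs shortest-path computation. For each intermediate vertex k = 0, 1, …, 3, update dist[i][j] ← min(dist[i][j], dist[i][k] + dist[k][j]). The final matrix gives, for each (i, j), the minimum total weight of any directed path from i to j (possibly empty when i = j).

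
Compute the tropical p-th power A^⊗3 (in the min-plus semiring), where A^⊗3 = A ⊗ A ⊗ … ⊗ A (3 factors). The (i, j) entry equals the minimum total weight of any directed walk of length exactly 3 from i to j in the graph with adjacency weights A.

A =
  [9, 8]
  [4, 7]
A^⊗3 =
  [19, 20]
  [16, 19]

Each entry (A^⊗3)_ij equals the minimum over all length-3 walks i = v_0 → v_1 → … → v_3 = j of Σ_t A[v_t][v_{t+1}]. For example, for (i, j) = (0, 1) we minimise over 4 possible intermediate vertex sequences; the minimum is 20, attained along the walk 0 → 1 → 0 → 1.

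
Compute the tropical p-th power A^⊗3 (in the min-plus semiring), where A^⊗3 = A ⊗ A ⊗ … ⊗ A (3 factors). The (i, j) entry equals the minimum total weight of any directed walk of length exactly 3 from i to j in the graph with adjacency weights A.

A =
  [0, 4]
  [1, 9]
A^⊗3 =
  [0, 4]
  [1, 5]

Each entry (A^⊗3)_ij equals the minimum over all length-3 walks i = v_0 → v_1 → … → v_3 = j of Σ_t A[v_t][v_{t+1}]. For example, for (i, j) = (0, 1) we minimise over 4 possible intermediate vertex sequences; the minimum is 4, attained along the walk 0 → 0 → 0 → 1.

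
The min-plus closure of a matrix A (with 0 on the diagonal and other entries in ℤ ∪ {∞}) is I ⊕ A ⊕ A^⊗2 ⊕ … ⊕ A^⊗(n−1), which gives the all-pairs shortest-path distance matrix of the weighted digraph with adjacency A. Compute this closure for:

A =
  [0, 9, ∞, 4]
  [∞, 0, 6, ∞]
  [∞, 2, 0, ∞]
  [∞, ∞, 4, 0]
Closure =
  [0, 9, 8, 4]
  [∞, 0, 6, ∞]
  [∞, 2, 0, ∞]
  [∞, 6, 4, 0]

This is the Floyd-Warshall all-pairs shortest-path computation. For each intermediate vertex k = 0, 1, …, 3, update dist[i][j] ← min(dist[i][j], dist[i][k] + dist[k][j]). The final matrix gives, for each (i, j), the minimum total weight of any directed path from i to j (possibly empty when i = j).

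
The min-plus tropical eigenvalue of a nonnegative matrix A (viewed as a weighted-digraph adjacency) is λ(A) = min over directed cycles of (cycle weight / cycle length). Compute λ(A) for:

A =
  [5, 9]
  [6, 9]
λ(A) = 5

Enumerate directed cycles and compute their means (weight / length). Sample:
  cycle 0 → 0: weight = 5, length = 1, mean = 5/1 ≈ 5.000
  cycle 1 → 1: weight = 9, length = 1, mean = 9/1 ≈ 9.000
  cycle 0 → 1 → 0: weight = 15, length = 2, mean = 15/2 ≈ 7.500
  cycle 1 → 0 → 1: weight = 15, length = 2, mean = 15/2 ≈ 7.500
Minimum mean = 5.000, attained e.g. along the cycle 0 → 0 with weight 5 and length 1. So λ(A) = 5/1 = 5.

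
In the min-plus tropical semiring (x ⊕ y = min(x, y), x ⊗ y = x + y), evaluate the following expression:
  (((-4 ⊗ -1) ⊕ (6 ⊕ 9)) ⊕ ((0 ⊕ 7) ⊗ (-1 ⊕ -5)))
(((-4 ⊗ -1) ⊕ (6 ⊕ 9)) ⊕ ((0 ⊕ 7) ⊗ (-1 ⊕ -5))) = -5

Expand innermost to outermost. Recall ⊕ takes the minimum of its arguments and ⊗ takes their sum. Working out the expression (((-4 ⊗ -1) ⊕ (6 ⊕ 9)) ⊕ ((0 ⊕ 7) ⊗ (-1 ⊕ -5))) gives -5.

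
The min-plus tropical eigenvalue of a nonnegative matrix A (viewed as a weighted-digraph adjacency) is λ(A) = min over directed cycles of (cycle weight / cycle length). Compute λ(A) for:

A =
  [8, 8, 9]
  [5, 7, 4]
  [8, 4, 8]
λ(A) = 4

Enumerate directed cycles and compute their means (weight / length). Sample:
  cycle 0 → 0: weight = 8, length = 1, mean = 8/1 ≈ 8.000
  cycle 1 → 1: weight = 7, length = 1, mean = 7/1 ≈ 7.000
  cycle 2 → 2: weight = 8, length = 1, mean = 8/1 ≈ 8.000
  cycle 0 → 1 → 0: weight = 13, length = 2, mean = 13/2 ≈ 6.500
  cycle 0 → 2 → 0: weight = 17, length = 2, mean = 17/2 ≈ 8.500
  cycle 1 → 0 → 1: weight = 13, length = 2, mean = 13/2 ≈ 6.500
Minimum mean = 4.000, attained e.g. along the cycle 1 → 2 → 1 with weight 8 and length 2. So λ(A) = 8/2 = 4.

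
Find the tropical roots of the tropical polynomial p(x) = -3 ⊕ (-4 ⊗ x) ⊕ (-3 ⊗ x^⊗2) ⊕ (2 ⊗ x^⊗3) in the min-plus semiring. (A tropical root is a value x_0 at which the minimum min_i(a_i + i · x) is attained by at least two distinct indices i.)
Roots: {-5, -1, 1}

Each tropical root is a break point of the lower envelope of the lines y = a_i + i · x (there are 4 lines, with slopes 0, 1, ..., 3). Only the lines that attain the minimum somewhere contribute to roots; other lines are dominated. Here the surviving (envelope) indices are i = 3, i = 2, i = 1, i = 0.
Intersections between consecutive envelope lines give the roots: for adjacent envelope indices i < j the intersection is x = (a_i − a_j) / (j − i). Reading off the sorted break points: {-5, -1, 1}.
Verification: at each break x_0, at least two indices attain the minimum of min_i(a_i + i · x_0).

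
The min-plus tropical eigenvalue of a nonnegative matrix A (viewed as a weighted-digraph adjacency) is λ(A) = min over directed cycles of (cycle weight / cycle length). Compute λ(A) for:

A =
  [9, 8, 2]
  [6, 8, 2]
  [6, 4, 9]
λ(A) = 3

Enumerate directed cycles and compute their means (weight / length). Sample:
  cycle 0 → 0: weight = 9, length = 1, mean = 9/1 ≈ 9.000
  cycle 1 → 1: weight = 8, length = 1, mean = 8/1 ≈ 8.000
  cycle 2 → 2: weight = 9, length = 1, mean = 9/1 ≈ 9.000
  cycle 0 → 1 → 0: weight = 14, length = 2, mean = 14/2 ≈ 7.000
  cycle 0 → 2 → 0: weight = 8, length = 2, mean = 8/2 ≈ 4.000
  cycle 1 → 0 → 1: weight = 14, length = 2, mean = 14/2 ≈ 7.000
Minimum mean = 3.000, attained e.g. along the cycle 1 → 2 → 1 with weight 6 and length 2. So λ(A) = 6/2 = 3.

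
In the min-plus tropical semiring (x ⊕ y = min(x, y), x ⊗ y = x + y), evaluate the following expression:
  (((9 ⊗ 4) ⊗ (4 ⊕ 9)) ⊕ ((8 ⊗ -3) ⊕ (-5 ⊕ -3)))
(((9 ⊗ 4) ⊗ (4 ⊕ 9)) ⊕ ((8 ⊗ -3) ⊕ (-5 ⊕ -3))) = -5

Expand innermost to outermost. Recall ⊕ takes the minimum of its arguments and ⊗ takes their sum. Working out the expression (((9 ⊗ 4) ⊗ (4 ⊕ 9)) ⊕ ((8 ⊗ -3) ⊕ (-5 ⊕ -3))) gives -5.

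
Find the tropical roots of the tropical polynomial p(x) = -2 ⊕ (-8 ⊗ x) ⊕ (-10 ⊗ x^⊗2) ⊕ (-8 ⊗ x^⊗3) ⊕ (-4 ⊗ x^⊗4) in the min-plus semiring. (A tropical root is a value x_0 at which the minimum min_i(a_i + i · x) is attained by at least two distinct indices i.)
Roots: {-4, -2, 2, 6}

Each tropical root is a break point of the lower envelope of the lines y = a_i + i · x (there are 5 lines, with slopes 0, 1, ..., 4). Only the lines that attain the minimum somewhere contribute to roots; other lines are dominated. Here the surviving (envelope) indices are i = 4, i = 3, i = 2, i = 1, i = 0.
Intersections between consecutive envelope lines give the roots: for adjacent envelope indices i < j the intersection is x = (a_i − a_j) / (j − i). Reading off the sorted break points: {-4, -2, 2, 6}.
Verification: at each break x_0, at least two indices attain the minimum of min_i(a_i + i · x_0).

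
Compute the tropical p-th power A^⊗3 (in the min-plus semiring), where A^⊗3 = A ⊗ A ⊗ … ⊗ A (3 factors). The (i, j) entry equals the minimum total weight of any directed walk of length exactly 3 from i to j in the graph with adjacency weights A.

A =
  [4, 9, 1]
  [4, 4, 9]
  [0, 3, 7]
A^⊗3 =
  [5, 8, 2]
  [5, 8, 9]
  [1, 4, 5]

Each entry (A^⊗3)_ij equals the minimum over all length-3 walks i = v_0 → v_1 → … → v_3 = j of Σ_t A[v_t][v_{t+1}]. For example, for (i, j) = (0, 2) we minimise over 9 possible intermediate vertex sequences; the minimum is 2, attained along the walk 0 → 2 → 0 → 2.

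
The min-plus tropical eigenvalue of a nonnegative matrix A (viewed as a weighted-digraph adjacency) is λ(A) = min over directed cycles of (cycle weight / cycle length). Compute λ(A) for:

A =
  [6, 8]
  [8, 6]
λ(A) = 6

Enumerate directed cycles and compute their means (weight / length). Sample:
  cycle 0 → 0: weight = 6, length = 1, mean = 6/1 ≈ 6.000
  cycle 1 → 1: weight = 6, length = 1, mean = 6/1 ≈ 6.000
  cycle 0 → 1 → 0: weight = 16, length = 2, mean = 16/2 ≈ 8.000
  cycle 1 → 0 → 1: weight = 16, length = 2, mean = 16/2 ≈ 8.000
Minimum mean = 6.000, attained e.g. along the cycle 0 → 0 with weight 6 and length 1. So λ(A) = 6/1 = 6.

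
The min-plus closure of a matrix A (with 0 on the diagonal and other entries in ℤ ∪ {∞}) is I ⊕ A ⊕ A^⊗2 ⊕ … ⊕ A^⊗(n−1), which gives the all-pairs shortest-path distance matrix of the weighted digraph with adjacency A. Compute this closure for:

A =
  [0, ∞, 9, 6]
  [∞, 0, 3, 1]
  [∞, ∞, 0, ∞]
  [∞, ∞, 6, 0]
Closure =
  [0, ∞, 9, 6]
  [∞, 0, 3, 1]
  [∞, ∞, 0, ∞]
  [∞, ∞, 6, 0]

This is the Floyd-Warshall all-pairs shortest-path computation. For each intermediate vertex k = 0, 1, …, 3, update dist[i][j] ← min(dist[i][j], dist[i][k] + dist[k][j]). The final matrix gives, for each (i, j), the minimum total weight of any directed path from i to j (possibly empty when i = j).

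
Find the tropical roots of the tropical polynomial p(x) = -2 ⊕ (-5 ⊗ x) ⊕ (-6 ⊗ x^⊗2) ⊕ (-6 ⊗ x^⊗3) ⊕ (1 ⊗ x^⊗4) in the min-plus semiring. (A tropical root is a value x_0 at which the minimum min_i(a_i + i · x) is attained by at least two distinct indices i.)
Roots: {-7, 0, 1, 3}

Each tropical root is a break point of the lower envelope of the lines y = a_i + i · x (there are 5 lines, with slopes 0, 1, ..., 4). Only the lines that attain the minimum somewhere contribute to roots; other lines are dominated. Here the surviving (envelope) indices are i = 4, i = 3, i = 2, i = 1, i = 0.
Intersections between consecutive envelope lines give the roots: for adjacent envelope indices i < j the intersection is x = (a_i − a_j) / (j − i). Reading off the sorted break points: {-7, 0, 1, 3}.
Verification: at each break x_0, at least two indices attain the minimum of min_i(a_i + i · x_0).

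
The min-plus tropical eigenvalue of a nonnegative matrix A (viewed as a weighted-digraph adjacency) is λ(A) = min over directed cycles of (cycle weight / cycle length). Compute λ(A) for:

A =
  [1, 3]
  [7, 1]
λ(A) = 1

Enumerate directed cycles and compute their means (weight / length). Sample:
  cycle 0 → 0: weight = 1, length = 1, mean = 1/1 ≈ 1.000
  cycle 1 → 1: weight = 1, length = 1, mean = 1/1 ≈ 1.000
  cycle 0 → 1 → 0: weight = 10, length = 2, mean = 10/2 ≈ 5.000
  cycle 1 → 0 → 1: weight = 10, length = 2, mean = 10/2 ≈ 5.000
Minimum mean = 1.000, attained e.g. along the cycle 0 → 0 with weight 1 and length 1. So λ(A) = 1/1 = 1.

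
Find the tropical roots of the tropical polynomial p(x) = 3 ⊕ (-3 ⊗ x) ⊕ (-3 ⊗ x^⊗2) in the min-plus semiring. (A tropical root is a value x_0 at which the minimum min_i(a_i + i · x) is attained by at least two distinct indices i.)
Roots: {0, 6}

Each tropical root is a break point of the lower envelope of the lines y = a_i + i · x (there are 3 lines, with slopes 0, 1, ..., 2). Only the lines that attain the minimum somewhere contribute to roots; other lines are dominated. Here the surviving (envelope) indices are i = 2, i = 1, i = 0.
Intersections between consecutive envelope lines give the roots: for adjacent envelope indices i < j the intersection is x = (a_i − a_j) / (j − i). Reading off the sorted break points: {0, 6}.
Verification: at each break x_0, at least two indices attain the minimum of min_i(a_i + i · x_0).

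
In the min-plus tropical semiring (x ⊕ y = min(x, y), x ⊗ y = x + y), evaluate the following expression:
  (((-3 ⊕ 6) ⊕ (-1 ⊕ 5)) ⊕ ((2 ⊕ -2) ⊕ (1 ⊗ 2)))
(((-3 ⊕ 6) ⊕ (-1 ⊕ 5)) ⊕ ((2 ⊕ -2) ⊕ (1 ⊗ 2))) = -3

Expand innermost to outermost. Recall ⊕ takes the minimum of its arguments and ⊗ takes their sum. Working out the expression (((-3 ⊕ 6) ⊕ (-1 ⊕ 5)) ⊕ ((2 ⊕ -2) ⊕ (1 ⊗ 2))) gives -3.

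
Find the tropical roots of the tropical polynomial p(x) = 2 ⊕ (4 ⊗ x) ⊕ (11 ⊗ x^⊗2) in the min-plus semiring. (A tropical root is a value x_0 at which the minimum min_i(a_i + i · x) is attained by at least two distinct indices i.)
Roots: {-7, -2}

Each tropical root is a break point of the lower envelope of the lines y = a_i + i · x (there are 3 lines, with slopes 0, 1, ..., 2). Only the lines that attain the minimum somewhere contribute to roots; other lines are dominated. Here the surviving (envelope) indices are i = 2, i = 1, i = 0.
Intersections between consecutive envelope lines give the roots: for adjacent envelope indices i < j the intersection is x = (a_i − a_j) / (j − i). Reading off the sorted break points: {-7, -2}.
Verification: at each break x_0, at least two indices attain the minimum of min_i(a_i + i · x_0).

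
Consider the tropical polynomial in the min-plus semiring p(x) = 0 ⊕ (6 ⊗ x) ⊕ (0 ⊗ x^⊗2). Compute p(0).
p(0) = 0

A tropical monomial a ⊗ x^⊗i evaluates to a + i · x. Evaluating each term at x = 0:
  Term 0 contributes 0 + 0 · 0 = 0
  Term 1 contributes 6 + 1 · 0 = 6
  Term 2 contributes 0 + 2 · 0 = 0
p(0) = ⊕ of these = min[0, 6, 0] = 0.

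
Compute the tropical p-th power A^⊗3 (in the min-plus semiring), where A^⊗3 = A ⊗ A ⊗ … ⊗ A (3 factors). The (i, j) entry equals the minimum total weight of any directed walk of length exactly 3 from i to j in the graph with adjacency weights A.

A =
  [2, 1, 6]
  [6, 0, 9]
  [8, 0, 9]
A^⊗3 =
  [6, 1, 10]
  [6, 0, 9]
  [6, 0, 9]

Each entry (A^⊗3)_ij equals the minimum over all length-3 walks i = v_0 → v_1 → … → v_3 = j of Σ_t A[v_t][v_{t+1}]. For example, for (i, j) = (0, 2) we minimise over 9 possible intermediate vertex sequences; the minimum is 10, attained along the walk 0 → 0 → 0 → 2.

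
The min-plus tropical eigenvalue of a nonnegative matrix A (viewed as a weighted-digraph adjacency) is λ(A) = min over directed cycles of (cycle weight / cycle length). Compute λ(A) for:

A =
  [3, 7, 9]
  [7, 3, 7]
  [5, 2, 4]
λ(A) = 3

Enumerate directed cycles and compute their means (weight / length). Sample:
  cycle 0 → 0: weight = 3, length = 1, mean = 3/1 ≈ 3.000
  cycle 1 → 1: weight = 3, length = 1, mean = 3/1 ≈ 3.000
  cycle 2 → 2: weight = 4, length = 1, mean = 4/1 ≈ 4.000
  cycle 0 → 1 → 0: weight = 14, length = 2, mean = 14/2 ≈ 7.000
  cycle 0 → 2 → 0: weight = 14, length = 2, mean = 14/2 ≈ 7.000
  cycle 1 → 0 → 1: weight = 14, length = 2, mean = 14/2 ≈ 7.000
Minimum mean = 3.000, attained e.g. along the cycle 0 → 0 with weight 3 and length 1. So λ(A) = 3/1 = 3.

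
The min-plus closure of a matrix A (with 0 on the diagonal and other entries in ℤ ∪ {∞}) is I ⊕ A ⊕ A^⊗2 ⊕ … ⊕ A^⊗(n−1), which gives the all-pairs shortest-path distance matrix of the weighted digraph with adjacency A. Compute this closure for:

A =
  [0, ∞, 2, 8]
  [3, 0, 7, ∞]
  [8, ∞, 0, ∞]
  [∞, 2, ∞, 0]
Closure =
  [0, 10, 2, 8]
  [3, 0, 5, 11]
  [8, 18, 0, 16]
  [5, 2, 7, 0]

This is the Floyd-Warshall all-pairs shortest-path computation. For each intermediate vertex k = 0, 1, …, 3, update dist[i][j] ← min(dist[i][j], dist[i][k] + dist[k][j]). The final matrix gives, for each (i, j), the minimum total weight of any directed path from i to j (possibly empty when i = j).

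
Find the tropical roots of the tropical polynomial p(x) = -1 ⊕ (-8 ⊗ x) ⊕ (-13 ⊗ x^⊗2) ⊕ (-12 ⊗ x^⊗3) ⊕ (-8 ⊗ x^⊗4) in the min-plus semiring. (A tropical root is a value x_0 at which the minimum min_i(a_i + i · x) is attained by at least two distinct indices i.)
Roots: {-4, -1, 5, 7}

Each tropical root is a break point of the lower envelope of the lines y = a_i + i · x (there are 5 lines, with slopes 0, 1, ..., 4). Only the lines that attain the minimum somewhere contribute to roots; other lines are dominated. Here the surviving (envelope) indices are i = 4, i = 3, i = 2, i = 1, i = 0.
Intersections between consecutive envelope lines give the roots: for adjacent envelope indices i < j the intersection is x = (a_i − a_j) / (j − i). Reading off the sorted break points: {-4, -1, 5, 7}.
Verification: at each break x_0, at least two indices attain the minimum of min_i(a_i + i · x_0).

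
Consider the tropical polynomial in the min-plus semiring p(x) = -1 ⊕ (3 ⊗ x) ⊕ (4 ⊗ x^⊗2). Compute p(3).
p(3) = -1

A tropical monomial a ⊗ x^⊗i evaluates to a + i · x. Evaluating each term at x = 3:
  Term 0 contributes -1 + 0 · 3 = -1
  Term 1 contributes 3 + 1 · 3 = 6
  Term 2 contributes 4 + 2 · 3 = 10
p(3) = ⊕ of these = min[-1, 6, 10] = -1.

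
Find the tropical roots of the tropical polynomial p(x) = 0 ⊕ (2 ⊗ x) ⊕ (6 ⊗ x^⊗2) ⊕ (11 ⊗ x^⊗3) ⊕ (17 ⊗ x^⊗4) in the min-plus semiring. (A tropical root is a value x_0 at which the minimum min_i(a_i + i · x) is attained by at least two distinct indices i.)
Roots: {-6, -5, -4, -2}

Each tropical root is a break point of the lower envelope of the lines y = a_i + i · x (there are 5 lines, with slopes 0, 1, ..., 4). Only the lines that attain the minimum somewhere contribute to roots; other lines are dominated. Here the surviving (envelope) indices are i = 4, i = 3, i = 2, i = 1, i = 0.
Intersections between consecutive envelope lines give the roots: for adjacent envelope indices i < j the intersection is x = (a_i − a_j) / (j − i). Reading off the sorted break points: {-6, -5, -4, -2}.
Verification: at each break x_0, at least two indices attain the minimum of min_i(a_i + i · x_0).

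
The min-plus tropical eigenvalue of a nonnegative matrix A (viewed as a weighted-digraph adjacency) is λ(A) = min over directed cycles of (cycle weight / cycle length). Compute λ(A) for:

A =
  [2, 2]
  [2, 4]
λ(A) = 2

Enumerate directed cycles and compute their means (weight / length). Sample:
  cycle 0 → 0: weight = 2, length = 1, mean = 2/1 ≈ 2.000
  cycle 1 → 1: weight = 4, length = 1, mean = 4/1 ≈ 4.000
  cycle 0 → 1 → 0: weight = 4, length = 2, mean = 4/2 ≈ 2.000
  cycle 1 → 0 → 1: weight = 4, length = 2, mean = 4/2 ≈ 2.000
Minimum mean = 2.000, attained e.g. along the cycle 0 → 0 with weight 2 and length 1. So λ(A) = 2/1 = 2.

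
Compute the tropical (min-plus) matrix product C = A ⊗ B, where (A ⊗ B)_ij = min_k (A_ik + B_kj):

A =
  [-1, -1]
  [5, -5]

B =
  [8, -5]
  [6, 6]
A ⊗ B =
  [5, -6]
  [1, 0]

Apply the min-plus product entry-by-entry:
  C[0][0] = min over k of (A[0][0] + B[0][0] = -1 + 8 = 7, A[0][1] + B[1][0] = -1 + 6 = 5) = 5 (attained at k = 1)
  C[0][1] = min over k of (A[0][0] + B[0][1] = -1 + -5 = -6, A[0][1] + B[1][1] = -1 + 6 = 5) = -6 (attained at k = 0)
  C[1][0] = min over k of (A[1][0] + B[0][0] = 5 + 8 = 13, A[1][1] + B[1][0] = -5 + 6 = 1) = 1 (attained at k = 1)
  C[1][1] = min over k of (A[1][0] + B[0][1] = 5 + -5 = 0, A[1][1] + B[1][1] = -5 + 6 = 1) = 0 (attained at k = 0)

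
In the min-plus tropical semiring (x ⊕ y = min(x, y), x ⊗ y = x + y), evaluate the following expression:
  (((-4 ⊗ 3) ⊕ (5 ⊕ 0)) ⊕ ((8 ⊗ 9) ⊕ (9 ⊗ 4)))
(((-4 ⊗ 3) ⊕ (5 ⊕ 0)) ⊕ ((8 ⊗ 9) ⊕ (9 ⊗ 4))) = -1

Expand innermost to outermost. Recall ⊕ takes the minimum of its arguments and ⊗ takes their sum. Working out the expression (((-4 ⊗ 3) ⊕ (5 ⊕ 0)) ⊕ ((8 ⊗ 9) ⊕ (9 ⊗ 4))) gives -1.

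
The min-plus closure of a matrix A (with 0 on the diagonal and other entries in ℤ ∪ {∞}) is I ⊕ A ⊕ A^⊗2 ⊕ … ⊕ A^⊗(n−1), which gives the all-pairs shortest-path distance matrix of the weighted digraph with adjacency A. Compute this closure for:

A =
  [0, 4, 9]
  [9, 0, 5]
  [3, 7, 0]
Closure =
  [0, 4, 9]
  [8, 0, 5]
  [3, 7, 0]

This is the Floyd-Warshall all-pairs shortest-path computation. For each intermediate vertex k = 0, 1, …, 2, update dist[i][j] ← min(dist[i][j], dist[i][k] + dist[k][j]). The final matrix gives, for each (i, j), the minimum total weight of any directed path from i to j (possibly empty when i = j).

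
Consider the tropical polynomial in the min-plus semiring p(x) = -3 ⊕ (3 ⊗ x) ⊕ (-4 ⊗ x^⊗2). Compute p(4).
p(4) = -3

A tropical monomial a ⊗ x^⊗i evaluates to a + i · x. Evaluating each term at x = 4:
  Term 0 contributes -3 + 0 · 4 = -3
  Term 1 contributes 3 + 1 · 4 = 7
  Term 2 contributes -4 + 2 · 4 = 4
p(4) = ⊕ of these = min[-3, 7, 4] = -3.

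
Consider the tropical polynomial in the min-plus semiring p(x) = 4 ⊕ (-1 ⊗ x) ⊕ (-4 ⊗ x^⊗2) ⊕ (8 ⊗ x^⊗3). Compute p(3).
p(3) = 2

A tropical monomial a ⊗ x^⊗i evaluates to a + i · x. Evaluating each term at x = 3:
  Term 0 contributes 4 + 0 · 3 = 4
  Term 1 contributes -1 + 1 · 3 = 2
  Term 2 contributes -4 + 2 · 3 = 2
  Term 3 contributes 8 + 3 · 3 = 17
p(3) = ⊕ of these = min[4, 2, 2, 17] = 2.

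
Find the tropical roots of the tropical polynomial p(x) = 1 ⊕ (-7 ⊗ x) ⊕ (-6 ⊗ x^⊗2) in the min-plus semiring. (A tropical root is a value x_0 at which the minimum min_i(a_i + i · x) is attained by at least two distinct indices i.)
Roots: {-1, 8}

Each tropical root is a break point of the lower envelope of the lines y = a_i + i · x (there are 3 lines, with slopes 0, 1, ..., 2). Only the lines that attain the minimum somewhere contribute to roots; other lines are dominated. Here the surviving (envelope) indices are i = 2, i = 1, i = 0.
Intersections between consecutive envelope lines give the roots: for adjacent envelope indices i < j the intersection is x = (a_i − a_j) / (j − i). Reading off the sorted break points: {-1, 8}.
Verification: at each break x_0, at least two indices attain the minimum of min_i(a_i + i · x_0).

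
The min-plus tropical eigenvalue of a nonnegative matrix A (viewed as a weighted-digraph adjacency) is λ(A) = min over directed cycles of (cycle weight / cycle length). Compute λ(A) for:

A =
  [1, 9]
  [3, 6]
λ(A) = 1

Enumerate directed cycles and compute their means (weight / length). Sample:
  cycle 0 → 0: weight = 1, length = 1, mean = 1/1 ≈ 1.000
  cycle 1 → 1: weight = 6, length = 1, mean = 6/1 ≈ 6.000
  cycle 0 → 1 → 0: weight = 12, length = 2, mean = 12/2 ≈ 6.000
  cycle 1 → 0 → 1: weight = 12, length = 2, mean = 12/2 ≈ 6.000
Minimum mean = 1.000, attained e.g. along the cycle 0 → 0 with weight 1 and length 1. So λ(A) = 1/1 = 1.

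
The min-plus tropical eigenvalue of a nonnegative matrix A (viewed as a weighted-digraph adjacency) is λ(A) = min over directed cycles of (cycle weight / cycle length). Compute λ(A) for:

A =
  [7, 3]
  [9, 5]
λ(A) = 5

Enumerate directed cycles and compute their means (weight / length). Sample:
  cycle 0 → 0: weight = 7, length = 1, mean = 7/1 ≈ 7.000
  cycle 1 → 1: weight = 5, length = 1, mean = 5/1 ≈ 5.000
  cycle 0 → 1 → 0: weight = 12, length = 2, mean = 12/2 ≈ 6.000
  cycle 1 → 0 → 1: weight = 12, length = 2, mean = 12/2 ≈ 6.000
Minimum mean = 5.000, attained e.g. along the cycle 1 → 1 with weight 5 and length 1. So λ(A) = 5/1 = 5.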